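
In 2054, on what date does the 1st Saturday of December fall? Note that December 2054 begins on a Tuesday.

5 December 2054

December 2054 begins on a Tuesday, so the first Saturday is December 5 (4 days later).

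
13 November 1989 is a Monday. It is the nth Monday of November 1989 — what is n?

Day 13 falls in week ⌈13/7⌉ of the month.
Days 1–7 hold the 1st Monday, 8–14 the 2nd, 15–21 the 3rd, 22–28 the 4th, 29–31 the 5th.
13 is in the range for the 2nd.

2nd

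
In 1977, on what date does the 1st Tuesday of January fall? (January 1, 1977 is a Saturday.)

January 1977 begins on a Saturday, so the first Tuesday is January 4 (3 days later).

4 January 1977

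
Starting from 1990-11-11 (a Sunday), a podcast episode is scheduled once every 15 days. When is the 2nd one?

The 2nd occurrence is 1 interval after the first: 1 × 15 = 15 days after 1990-11-11.
15 days later is 1990-11-26.

1990-11-26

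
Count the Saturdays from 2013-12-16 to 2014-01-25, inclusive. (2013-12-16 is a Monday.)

6

2013-12-16 is a Monday; the first Saturday on or after it is 2013-12-21 (5 days later).
From 2013-12-21 to 2014-01-25: 10 + 25 = 35 days (rest of December, January).
35 ÷ 7 = 5 full weeks with remainder 0, so 5 more Saturdays after the first → 6.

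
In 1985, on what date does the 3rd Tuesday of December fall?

The first Tuesday of December 1985 is December 3.
The 3rd Tuesday is 2 weeks later: 3 + 14 = 17.

December 17, 1985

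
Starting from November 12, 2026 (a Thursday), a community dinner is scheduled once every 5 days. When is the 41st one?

May 31, 2027

The 41st occurrence is 40 intervals after the first: 40 × 5 = 200 days after November 12, 2026.
November has 30 days — 18 days to the end of November leaves 182.
December has 31 days (151 left).
January has 31 days (120 left).
February has 28 days (92 left).
March has 31 days (61 left).
April has 30 days (31 left).
31 days into May → May 31, 2027.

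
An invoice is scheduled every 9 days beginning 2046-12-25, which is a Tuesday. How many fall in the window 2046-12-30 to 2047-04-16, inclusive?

Occurrences land 9·i days after 2046-12-25 for i = 0, 1, 2, …
2046-12-30 is 5 days after the start; 5 ÷ 9 = 0 remainder 5; since the remainder is 5, round up to i = 1. First occurrence in the window: #2 on 2047-01-03 (1×9 = 9 days in).
2047-04-16 is 112 days after the start; 112 ÷ 9 = 12 remainder 4. Last occurrence in the window: #13 on 2047-04-12.
Occurrences #2 through #13: 12 in total.

12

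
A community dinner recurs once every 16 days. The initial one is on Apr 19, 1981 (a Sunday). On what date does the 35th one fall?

Oct 15, 1982

The 35th occurrence is 34 intervals after the first: 34 × 16 = 544 days after Apr 19, 1981.
Apr has 30 days — 11 days to the end of Apr leaves 533.
From end of Apr to end of 1981 is 245 days (288 left).
Jan has 31 days (257 left).
Feb has 28 days (229 left).
Mar has 31 days (198 left).
Apr has 30 days (168 left).
May has 31 days (137 left).
Jun has 30 days (107 left).
Jul has 31 days (76 left).
Aug has 31 days (45 left).
Sep has 30 days (15 left).
15 days into Oct → Oct 15, 1982.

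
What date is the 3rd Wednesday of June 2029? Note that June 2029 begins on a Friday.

2029-06-20

June 2029 begins on a Friday, so the first Wednesday is June 6 (5 days later).
The 3rd Wednesday is 2 weeks later: 6 + 14 = 20.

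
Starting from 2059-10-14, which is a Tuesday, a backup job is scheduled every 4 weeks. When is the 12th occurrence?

2060-08-17

The 12th occurrence is 11 intervals after the first: 11 × 28 = 308 days after 2059-10-14.
October has 31 days — 17 days to the end of October leaves 291.
November has 30 days (261 left).
December has 31 days (230 left).
January has 31 days (199 left).
February has 29 days (170 left).
March has 31 days (139 left).
April has 30 days (109 left).
May has 31 days (78 left).
June has 30 days (48 left).
July has 31 days (17 left).
17 days into August → 2060-08-17.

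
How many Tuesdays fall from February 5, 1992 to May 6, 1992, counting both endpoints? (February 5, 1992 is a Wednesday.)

13

February 5, 1992 is a Wednesday; the first Tuesday on or after it is February 11, 1992 (6 days later).
From February 11, 1992 to May 6, 1992: 18 + 31 + 30 + 6 = 85 days (rest of February, March, April, May).
85 ÷ 7 = 12 full weeks with remainder 1, so 12 more Tuesdays after the first → 13.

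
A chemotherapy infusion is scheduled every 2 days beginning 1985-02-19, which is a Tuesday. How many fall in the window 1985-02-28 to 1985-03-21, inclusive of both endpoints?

Occurrences land 2·i days after 1985-02-19 for i = 0, 1, 2, …
1985-02-28 is 9 days after the start; 9 ÷ 2 = 4 remainder 1; since the remainder is 1, round up to i = 5. First occurrence in the window: #6 on 1985-03-01 (5×2 = 10 days in).
1985-03-21 is 30 days after the start; 30 ÷ 2 = 15 remainder 0. Last occurrence in the window: #16 on 1985-03-21.
Occurrences #6 through #16: 11 in total.

11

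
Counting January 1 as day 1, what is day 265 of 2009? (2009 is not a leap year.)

January has 31 days (265 − 31 = 234 remain).
February has 28 days (234 − 28 = 206 remain).
March has 31 days (206 − 31 = 175 remain).
April has 30 days (175 − 30 = 145 remain).
May has 31 days (145 − 31 = 114 remain).
June has 30 days (114 − 30 = 84 remain).
July has 31 days (84 − 31 = 53 remain).
August has 31 days (53 − 31 = 22 remain).
22 into September → September 22.

22 September 2009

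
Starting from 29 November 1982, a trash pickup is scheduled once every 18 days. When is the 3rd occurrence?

4 January 1983

The 3rd occurrence is 2 intervals after the first: 2 × 18 = 36 days after 29 November 1982.
November has 30 days — 1 day to the end of November leaves 35.
December has 31 days (4 left).
4 days into January → 4 January 1983.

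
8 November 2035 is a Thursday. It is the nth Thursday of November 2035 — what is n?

2nd

Day 8 falls in week ⌈8/7⌉ of the month.
Days 1–7 hold the 1st Thursday, 8–14 the 2nd, 15–21 the 3rd, 22–28 the 4th, 29–31 the 5th.
8 is in the range for the 2nd.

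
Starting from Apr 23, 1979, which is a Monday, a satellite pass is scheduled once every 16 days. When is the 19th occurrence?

The 19th occurrence is 18 intervals after the first: 18 × 16 = 288 days after Apr 23, 1979.
Apr has 30 days — 7 days to the end of Apr leaves 281.
May has 31 days (250 left).
Jun has 30 days (220 left).
Jul has 31 days (189 left).
Aug has 31 days (158 left).
Sep has 30 days (128 left).
Oct has 31 days (97 left).
Nov has 30 days (67 left).
Dec has 31 days (36 left).
Jan has 31 days (5 left).
5 days into Feb → Feb 5, 1980.

Feb 5, 1980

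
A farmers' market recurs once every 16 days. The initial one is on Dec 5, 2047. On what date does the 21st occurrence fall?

The 21st occurrence is 20 intervals after the first: 20 × 16 = 320 days after Dec 5, 2047.
Dec has 31 days — 26 days to the end of Dec leaves 294.
Jan has 31 days (263 left).
Feb has 29 days (234 left).
Mar has 31 days (203 left).
Apr has 30 days (173 left).
May has 31 days (142 left).
Jun has 30 days (112 left).
Jul has 31 days (81 left).
Aug has 31 days (50 left).
Sep has 30 days (20 left).
20 days into Oct → Oct 20, 2048.

Oct 20, 2048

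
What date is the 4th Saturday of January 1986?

25 January 1986

The first Saturday of January 1986 is January 4.
The 4th Saturday is 3 weeks later: 4 + 21 = 25.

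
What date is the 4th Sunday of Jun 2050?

Jun 26, 2050

The first Sunday of Jun 2050 is Jun 5.
The 4th Sunday is 3 weeks later: 5 + 21 = 26.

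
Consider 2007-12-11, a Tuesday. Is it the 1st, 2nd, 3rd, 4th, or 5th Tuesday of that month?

2nd

Day 11 falls in week ⌈11/7⌉ of the month.
Days 1–7 hold the 1st Tuesday, 8–14 the 2nd, 15–21 the 3rd, 22–28 the 4th, 29–31 the 5th.
11 is in the range for the 2nd.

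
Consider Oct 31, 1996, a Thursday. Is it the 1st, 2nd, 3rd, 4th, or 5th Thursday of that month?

5th

Day 31 falls in week ⌈31/7⌉ of the month.
Days 1–7 hold the 1st Thursday, 8–14 the 2nd, 15–21 the 3rd, 22–28 the 4th, 29–31 the 5th.
31 is in the range for the 5th.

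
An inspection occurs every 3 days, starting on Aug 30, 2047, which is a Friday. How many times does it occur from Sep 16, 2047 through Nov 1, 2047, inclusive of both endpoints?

16

Occurrences land 3·i days after Aug 30, 2047 for i = 0, 1, 2, …
Sep 16, 2047 is 17 days after the start; 17 ÷ 3 = 5 remainder 2; since the remainder is 2, round up to i = 6. First occurrence in the window: #7 on Sep 17, 2047 (6×3 = 18 days in).
Nov 1, 2047 is 63 days after the start; 63 ÷ 3 = 21 remainder 0. Last occurrence in the window: #22 on Nov 1, 2047.
Occurrences #7 through #22: 16 in total.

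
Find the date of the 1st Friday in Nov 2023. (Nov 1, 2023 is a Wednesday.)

Nov 2023 begins on a Wednesday, so the first Friday is Nov 3 (2 days later).

Nov 3, 2023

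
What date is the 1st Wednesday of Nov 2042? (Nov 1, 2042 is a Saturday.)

Nov 5, 2042

Nov 2042 begins on a Saturday, so the first Wednesday is Nov 5 (4 days later).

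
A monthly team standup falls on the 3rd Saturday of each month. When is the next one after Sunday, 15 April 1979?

April 1979 starts on a Sunday; its first Saturday is the 7th, so the 3rd Saturday is the 21st — 21 April 1979.
21 April 1979 is after 15 April 1979, so that is the next one.

21 April 1979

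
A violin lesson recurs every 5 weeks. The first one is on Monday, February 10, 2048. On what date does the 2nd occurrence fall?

March 16, 2048

The 2nd occurrence is 1 interval after the first: 1 × 35 = 35 days after February 10, 2048.
February has 29 days — 19 days to the end of February leaves 16.
16 days into March → March 16, 2048.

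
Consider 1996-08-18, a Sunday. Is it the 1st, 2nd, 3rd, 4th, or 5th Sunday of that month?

3rd

Day 18 falls in week ⌈18/7⌉ of the month.
Days 1–7 hold the 1st Sunday, 8–14 the 2nd, 15–21 the 3rd, 22–28 the 4th, 29–31 the 5th.
18 is in the range for the 3rd.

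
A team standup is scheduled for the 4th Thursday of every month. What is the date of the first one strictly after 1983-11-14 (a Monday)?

1983-11-24

November 1983 starts on a Tuesday; its first Thursday is the 3rd, so the 4th Thursday is the 24th — 1983-11-24.
1983-11-24 is after 1983-11-14, so that is the next one.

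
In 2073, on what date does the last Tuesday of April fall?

25 April 2073

April 2073 begins on a Saturday, so the first Tuesday is April 4 (3 days later).
April 2073 has 30 days. Adding weeks: 4, 11, 18, 25 — the last one ≤ 30 is the 25th.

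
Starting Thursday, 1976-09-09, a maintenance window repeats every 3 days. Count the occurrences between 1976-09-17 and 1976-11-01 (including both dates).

15

Occurrences land 3·i days after 1976-09-09 for i = 0, 1, 2, …
1976-09-17 is 8 days after the start; 8 ÷ 3 = 2 remainder 2; since the remainder is 2, round up to i = 3. First occurrence in the window: #4 on 1976-09-18 (3×3 = 9 days in).
1976-11-01 is 53 days after the start; 53 ÷ 3 = 17 remainder 2. Last occurrence in the window: #18 on 1976-10-30.
Occurrences #4 through #18: 15 in total.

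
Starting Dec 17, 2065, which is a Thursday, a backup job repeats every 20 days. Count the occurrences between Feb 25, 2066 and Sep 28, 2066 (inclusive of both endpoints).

11

Occurrences land 20·i days after Dec 17, 2065 for i = 0, 1, 2, …
Feb 25, 2066 is 70 days after the start; 70 ÷ 20 = 3 remainder 10; since the remainder is 10, round up to i = 4. First occurrence in the window: #5 on Mar 7, 2066 (4×20 = 80 days in).
Sep 28, 2066 is 285 days after the start; 285 ÷ 20 = 14 remainder 5. Last occurrence in the window: #15 on Sep 23, 2066.
Occurrences #5 through #15: 11 in total.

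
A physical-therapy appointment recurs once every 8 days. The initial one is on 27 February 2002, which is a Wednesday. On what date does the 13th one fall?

3 June 2002

The 13th occurrence is 12 intervals after the first: 12 × 8 = 96 days after 27 February 2002.
February has 28 days — 1 day to the end of February leaves 95.
March has 31 days (64 left).
April has 30 days (34 left).
May has 31 days (3 left).
3 days into June → 3 June 2002.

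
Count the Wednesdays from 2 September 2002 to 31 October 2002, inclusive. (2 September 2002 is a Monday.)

2 September 2002 is a Monday; the first Wednesday on or after it is 4 September 2002 (2 days later).
From 4 September 2002 to 31 October 2002: 26 + 31 = 57 days (rest of September, October).
57 ÷ 7 = 8 full weeks with remainder 1, so 8 more Wednesdays after the first → 9.

9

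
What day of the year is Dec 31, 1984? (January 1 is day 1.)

Days in months before Dec: 31 + 29 + 31 + 30 + 31 + 30 + 31 + 31 + 30 + 31 + 30 = 335.
Plus 31 days into Dec → day 366.

366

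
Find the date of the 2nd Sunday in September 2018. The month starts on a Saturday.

September 9, 2018

September 2018 begins on a Saturday, so the first Sunday is September 2 (1 day later).
The 2nd Sunday is 1 weeks later: 2 + 7 = 9.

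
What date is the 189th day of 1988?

January has 31 days (189 − 31 = 158 remain).
February has 29 days (158 − 29 = 129 remain).
March has 31 days (129 − 31 = 98 remain).
April has 30 days (98 − 30 = 68 remain).
May has 31 days (68 − 31 = 37 remain).
June has 30 days (37 − 30 = 7 remain).
7 into July → July 7.

1988-07-07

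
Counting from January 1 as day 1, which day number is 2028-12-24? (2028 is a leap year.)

Days in months before December: 31 + 29 + 31 + 30 + 31 + 30 + 31 + 31 + 30 + 31 + 30 = 335.
Plus 24 days into December → day 359.

359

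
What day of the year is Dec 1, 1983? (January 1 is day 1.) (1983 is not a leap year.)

Days in months before Dec: 31 + 28 + 31 + 30 + 31 + 30 + 31 + 31 + 30 + 31 + 30 = 334.
Plus 1 day into Dec → day 335.

335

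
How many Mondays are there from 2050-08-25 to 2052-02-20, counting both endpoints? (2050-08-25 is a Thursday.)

78

2050-08-25 is a Thursday; the first Monday on or after it is 2050-08-29 (4 days later).
From 2050-08-29 to 2052-02-20: 124 + 365 + 51 = 540 days (rest of 2050, 2051, to 2052-02-20 in 2052).
540 ÷ 7 = 77 full weeks with remainder 1, so 77 more Mondays after the first → 78.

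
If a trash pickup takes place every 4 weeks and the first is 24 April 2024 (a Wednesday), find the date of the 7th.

The 7th occurrence is 6 intervals after the first: 6 × 28 = 168 days after 24 April 2024.
April has 30 days — 6 days to the end of April leaves 162.
May has 31 days (131 left).
June has 30 days (101 left).
July has 31 days (70 left).
August has 31 days (39 left).
September has 30 days (9 left).
9 days into October → 9 October 2024.

9 October 2024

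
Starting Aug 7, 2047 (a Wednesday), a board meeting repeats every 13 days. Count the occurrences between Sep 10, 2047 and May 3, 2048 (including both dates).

Occurrences land 13·i days after Aug 7, 2047 for i = 0, 1, 2, …
Sep 10, 2047 is 34 days after the start; 34 ÷ 13 = 2 remainder 8; since the remainder is 8, round up to i = 3. First occurrence in the window: #4 on Sep 15, 2047 (3×13 = 39 days in).
May 3, 2048 is 270 days after the start; 270 ÷ 13 = 20 remainder 10. Last occurrence in the window: #21 on Apr 23, 2048.
Occurrences #4 through #21: 18 in total.

18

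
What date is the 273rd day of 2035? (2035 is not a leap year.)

2035-09-30

January has 31 days (273 − 31 = 242 remain).
February has 28 days (242 − 28 = 214 remain).
March has 31 days (214 − 31 = 183 remain).
April has 30 days (183 − 30 = 153 remain).
May has 31 days (153 − 31 = 122 remain).
June has 30 days (122 − 30 = 92 remain).
July has 31 days (92 − 31 = 61 remain).
August has 31 days (61 − 31 = 30 remain).
30 into September → September 30.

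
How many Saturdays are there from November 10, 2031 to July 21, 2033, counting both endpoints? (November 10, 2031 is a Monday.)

November 10, 2031 is a Monday; the first Saturday on or after it is November 15, 2031 (5 days later).
From November 15, 2031 to July 21, 2033: 46 + 366 + 202 = 614 days (rest of 2031, 2032, to July 21, 2033 in 2033).
614 ÷ 7 = 87 full weeks with remainder 5, so 87 more Saturdays after the first → 88.

88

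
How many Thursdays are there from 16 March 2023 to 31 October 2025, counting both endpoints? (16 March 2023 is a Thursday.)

138

16 March 2023 is a Thursday; the first Thursday on or after it is 16 March 2023.
From 16 March 2023 to 31 October 2025: 290 + 366 + 304 = 960 days (rest of 2023, 2024, to 31 October 2025 in 2025).
960 ÷ 7 = 137 full weeks with remainder 1, so 137 more Thursdays after the first → 138.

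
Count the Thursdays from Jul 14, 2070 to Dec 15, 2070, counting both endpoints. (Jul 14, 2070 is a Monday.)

22

Jul 14, 2070 is a Monday; the first Thursday on or after it is Jul 17, 2070 (3 days later).
From Jul 17, 2070 to Dec 15, 2070: 14 + 31 + 30 + 31 + 30 + 15 = 151 days (rest of Jul, Aug, Sep, Oct, Nov, Dec).
151 ÷ 7 = 21 full weeks with remainder 4, so 21 more Thursdays after the first → 22.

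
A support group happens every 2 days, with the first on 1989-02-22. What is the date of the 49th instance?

1989-05-29

The 49th occurrence is 48 intervals after the first: 48 × 2 = 96 days after 1989-02-22.
February has 28 days — 6 days to the end of February leaves 90.
March has 31 days (59 left).
April has 30 days (29 left).
29 days into May → 1989-05-29.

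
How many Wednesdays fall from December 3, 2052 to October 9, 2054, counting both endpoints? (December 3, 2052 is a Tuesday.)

December 3, 2052 is a Tuesday; the first Wednesday on or after it is December 4, 2052 (1 day later).
From December 4, 2052 to October 9, 2054: 27 + 365 + 282 = 674 days (rest of 2052, 2053, to October 9, 2054 in 2054).
674 ÷ 7 = 96 full weeks with remainder 2, so 96 more Wednesdays after the first → 97.

97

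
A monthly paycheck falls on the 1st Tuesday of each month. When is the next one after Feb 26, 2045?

Mar 7, 2045

Feb 2045 starts on a Wednesday, so its 1st Tuesday is Feb 7, 2045 (6 days in).
That is not after Feb 26, 2045, so look at Mar 2045.
Mar 2045 starts on a Wednesday, so its 1st Tuesday is Mar 7, 2045 (6 days in).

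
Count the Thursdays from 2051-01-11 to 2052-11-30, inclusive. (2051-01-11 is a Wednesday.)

99

2051-01-11 is a Wednesday; the first Thursday on or after it is 2051-01-12 (1 day later).
From 2051-01-12 to 2052-11-30: 353 + 335 = 688 days (rest of 2051, to 2052-11-30 in 2052).
688 ÷ 7 = 98 full weeks with remainder 2, so 98 more Thursdays after the first → 99.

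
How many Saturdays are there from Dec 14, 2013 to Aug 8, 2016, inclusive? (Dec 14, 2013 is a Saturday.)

139

Dec 14, 2013 is a Saturday; the first Saturday on or after it is Dec 14, 2013.
From Dec 14, 2013 to Aug 8, 2016: 17 + 365 + 365 + 221 = 968 days (rest of 2013, 2014, 2015, to Aug 8, 2016 in 2016).
968 ÷ 7 = 138 full weeks with remainder 2, so 138 more Saturdays after the first → 139.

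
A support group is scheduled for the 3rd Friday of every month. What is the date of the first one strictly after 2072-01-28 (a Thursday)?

January 2072 starts on a Friday; its first Friday is the 1st, so the 3rd Friday is the 15th — 2072-01-15.
That is not after 2072-01-28, so look at February 2072.
February 2072 starts on a Monday; its first Friday is the 5th, so the 3rd Friday is the 19th — 2072-02-19.

2072-02-19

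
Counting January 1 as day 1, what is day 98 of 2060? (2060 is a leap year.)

April 7, 2060

January has 31 days (98 − 31 = 67 remain).
February has 29 days (67 − 29 = 38 remain).
March has 31 days (38 − 31 = 7 remain).
7 into April → April 7.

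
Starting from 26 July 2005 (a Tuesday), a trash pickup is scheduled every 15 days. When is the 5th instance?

24 September 2005

The 5th occurrence is 4 intervals after the first: 4 × 15 = 60 days after 26 July 2005.
July has 31 days — 5 days to the end of July leaves 55.
August has 31 days (24 left).
24 days into September → 24 September 2005.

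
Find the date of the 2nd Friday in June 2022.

June 10, 2022

The first Friday of June 2022 is June 3.
The 2nd Friday is 1 weeks later: 3 + 7 = 10.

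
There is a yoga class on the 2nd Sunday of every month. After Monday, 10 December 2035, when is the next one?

13 January 2036

December 2035 starts on a Saturday; its first Sunday is the 2nd, so the 2nd Sunday is the 9th — 9 December 2035.
That is not after 10 December 2035, so look at January 2036.
January 2036 starts on a Tuesday; its first Sunday is the 6th, so the 2nd Sunday is the 13th — 13 January 2036.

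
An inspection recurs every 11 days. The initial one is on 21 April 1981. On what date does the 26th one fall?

The 26th occurrence is 25 intervals after the first: 25 × 11 = 275 days after 21 April 1981.
April has 30 days — 9 days to the end of April leaves 266.
May has 31 days (235 left).
June has 30 days (205 left).
July has 31 days (174 left).
August has 31 days (143 left).
September has 30 days (113 left).
October has 31 days (82 left).
November has 30 days (52 left).
December has 31 days (21 left).
21 days into January → 21 January 1982.

21 January 1982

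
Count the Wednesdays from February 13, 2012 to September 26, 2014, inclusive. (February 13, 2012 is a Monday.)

February 13, 2012 is a Monday; the first Wednesday on or after it is February 15, 2012 (2 days later).
From February 15, 2012 to September 26, 2014: 320 + 365 + 269 = 954 days (rest of 2012, 2013, to September 26, 2014 in 2014).
954 ÷ 7 = 136 full weeks with remainder 2, so 136 more Wednesdays after the first → 137.

137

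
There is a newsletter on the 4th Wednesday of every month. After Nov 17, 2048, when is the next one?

Nov 2048 starts on a Sunday; its first Wednesday is the 4th, so the 4th Wednesday is the 25th — Nov 25, 2048.
Nov 25, 2048 is after Nov 17, 2048, so that is the next one.

Nov 25, 2048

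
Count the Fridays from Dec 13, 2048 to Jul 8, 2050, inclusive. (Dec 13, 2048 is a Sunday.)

Dec 13, 2048 is a Sunday; the first Friday on or after it is Dec 18, 2048 (5 days later).
From Dec 18, 2048 to Jul 8, 2050: 13 + 365 + 189 = 567 days (rest of 2048, 2049, to Jul 8, 2050 in 2050).
567 ÷ 7 = 81 full weeks with remainder 0, so 81 more Fridays after the first → 82.

82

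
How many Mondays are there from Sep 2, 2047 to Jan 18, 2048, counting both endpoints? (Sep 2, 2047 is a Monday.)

20

Sep 2, 2047 is a Monday; the first Monday on or after it is Sep 2, 2047.
From Sep 2, 2047 to Jan 18, 2048: 28 + 31 + 30 + 31 + 18 = 138 days (rest of Sep, Oct, Nov, Dec, Jan).
138 ÷ 7 = 19 full weeks with remainder 5, so 19 more Mondays after the first → 20.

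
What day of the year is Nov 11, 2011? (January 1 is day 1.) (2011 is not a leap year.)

Days in months before Nov: 31 + 28 + 31 + 30 + 31 + 30 + 31 + 31 + 30 + 31 = 304.
Plus 11 days into Nov → day 315.

315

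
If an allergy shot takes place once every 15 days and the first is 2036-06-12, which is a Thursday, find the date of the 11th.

2036-11-09

The 11th occurrence is 10 intervals after the first: 10 × 15 = 150 days after 2036-06-12.
June has 30 days — 18 days to the end of June leaves 132.
July has 31 days (101 left).
August has 31 days (70 left).
September has 30 days (40 left).
October has 31 days (9 left).
9 days into November → 2036-11-09.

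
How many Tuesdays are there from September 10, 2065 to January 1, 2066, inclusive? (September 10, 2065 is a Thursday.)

September 10, 2065 is a Thursday; the first Tuesday on or after it is September 15, 2065 (5 days later).
From September 15, 2065 to January 1, 2066: 15 + 31 + 30 + 31 + 1 = 108 days (rest of September, October, November, December, January).
108 ÷ 7 = 15 full weeks with remainder 3, so 15 more Tuesdays after the first → 16.

16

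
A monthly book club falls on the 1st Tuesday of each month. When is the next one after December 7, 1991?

January 7, 1992

December 1991 starts on a Sunday, so its 1st Tuesday is December 3, 1991 (2 days in).
That is not after December 7, 1991, so look at January 1992.
January 1992 starts on a Wednesday, so its 1st Tuesday is January 7, 1992 (6 days in).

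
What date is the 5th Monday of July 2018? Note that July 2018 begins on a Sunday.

July 2018 begins on a Sunday, so the first Monday is July 2 (1 day later).
The 5th Monday is 4 weeks later: 2 + 28 = 30.

2018-07-30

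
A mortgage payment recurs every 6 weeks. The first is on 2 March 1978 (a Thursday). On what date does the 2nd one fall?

13 April 1978

The 2nd occurrence is 1 interval after the first: 1 × 42 = 42 days after 2 March 1978.
March has 31 days — 29 days to the end of March leaves 13.
13 days into April → 13 April 1978.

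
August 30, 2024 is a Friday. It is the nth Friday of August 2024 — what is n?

5th

Day 30 falls in week ⌈30/7⌉ of the month.
Days 1–7 hold the 1st Friday, 8–14 the 2nd, 15–21 the 3rd, 22–28 the 4th, 29–31 the 5th.
30 is in the range for the 5th.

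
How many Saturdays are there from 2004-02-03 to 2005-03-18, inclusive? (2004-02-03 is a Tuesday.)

2004-02-03 is a Tuesday; the first Saturday on or after it is 2004-02-07 (4 days later).
From 2004-02-07 to 2005-03-18: 328 + 77 = 405 days (rest of 2004, to 2005-03-18 in 2005).
405 ÷ 7 = 57 full weeks with remainder 6, so 57 more Saturdays after the first → 58.

58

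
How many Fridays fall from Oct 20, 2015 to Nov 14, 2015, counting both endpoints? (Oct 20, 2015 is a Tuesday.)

4

Oct 20, 2015 is a Tuesday; the first Friday on or after it is Oct 23, 2015 (3 days later).
From Oct 23, 2015 to Nov 14, 2015: 8 + 14 = 22 days (rest of Oct, Nov).
22 ÷ 7 = 3 full weeks with remainder 1, so 3 more Fridays after the first → 4.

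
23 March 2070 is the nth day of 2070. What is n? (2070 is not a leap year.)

Days in months before March: 31 + 28 = 59.
Plus 23 days into March → day 82.

82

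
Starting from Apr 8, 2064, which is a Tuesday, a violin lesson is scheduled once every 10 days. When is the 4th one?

May 8, 2064

The 4th occurrence is 3 intervals after the first: 3 × 10 = 30 days after Apr 8, 2064.
Apr has 30 days — 22 days to the end of Apr leaves 8.
8 days into May → May 8, 2064.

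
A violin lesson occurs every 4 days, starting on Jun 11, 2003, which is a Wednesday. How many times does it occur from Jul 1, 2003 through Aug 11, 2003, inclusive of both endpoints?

Occurrences land 4·i days after Jun 11, 2003 for i = 0, 1, 2, …
Jul 1, 2003 is 20 days after the start; 20 ÷ 4 = 5 remainder 0. First occurrence in the window: #6 on Jul 1, 2003 (5×4 = 20 days in).
Aug 11, 2003 is 61 days after the start; 61 ÷ 4 = 15 remainder 1. Last occurrence in the window: #16 on Aug 10, 2003.
Occurrences #6 through #16: 11 in total.

11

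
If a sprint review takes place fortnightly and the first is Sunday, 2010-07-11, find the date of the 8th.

The 8th occurrence is 7 intervals after the first: 7 × 14 = 98 days after 2010-07-11.
July has 31 days — 20 days to the end of July leaves 78.
August has 31 days (47 left).
September has 30 days (17 left).
17 days into October → 2010-10-17.

2010-10-17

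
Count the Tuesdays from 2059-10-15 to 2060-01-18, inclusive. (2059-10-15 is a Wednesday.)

13

2059-10-15 is a Wednesday; the first Tuesday on or after it is 2059-10-21 (6 days later).
From 2059-10-21 to 2060-01-18: 10 + 30 + 31 + 18 = 89 days (rest of October, November, December, January).
89 ÷ 7 = 12 full weeks with remainder 5, so 12 more Tuesdays after the first → 13.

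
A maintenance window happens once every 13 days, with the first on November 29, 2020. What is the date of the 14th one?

The 14th occurrence is 13 intervals after the first: 13 × 13 = 169 days after November 29, 2020.
November has 30 days — 1 day to the end of November leaves 168.
December has 31 days (137 left).
January has 31 days (106 left).
February has 28 days (78 left).
March has 31 days (47 left).
April has 30 days (17 left).
17 days into May → May 17, 2021.

May 17, 2021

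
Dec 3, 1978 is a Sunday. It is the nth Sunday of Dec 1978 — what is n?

Day 3 falls in week ⌈3/7⌉ of the month.
Days 1–7 hold the 1st Sunday, 8–14 the 2nd, 15–21 the 3rd, 22–28 the 4th, 29–31 the 5th.
3 is in the range for the 1st.

1st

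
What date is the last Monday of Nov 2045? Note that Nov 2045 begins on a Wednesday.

Nov 2045 begins on a Wednesday, so the first Monday is Nov 6 (5 days later).
Nov 2045 has 30 days. Adding weeks: 6, 13, 20, 27 — the last one ≤ 30 is the 27th.

Nov 27, 2045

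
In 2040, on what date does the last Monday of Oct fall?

Oct 2040 begins on a Monday, so the first Monday is Oct 1.
Oct 2040 has 31 days. Adding weeks: 1, 8, 15, 22, 29 — the last one ≤ 31 is the 29th.

Oct 29, 2040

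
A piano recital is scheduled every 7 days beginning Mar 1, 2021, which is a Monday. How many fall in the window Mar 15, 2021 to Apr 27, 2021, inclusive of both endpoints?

Occurrences land 7·i days after Mar 1, 2021 for i = 0, 1, 2, …
Mar 15, 2021 is 14 days after the start; 14 ÷ 7 = 2 remainder 0. First occurrence in the window: #3 on Mar 15, 2021 (2×7 = 14 days in).
Apr 27, 2021 is 57 days after the start; 57 ÷ 7 = 8 remainder 1. Last occurrence in the window: #9 on Apr 26, 2021.
Occurrences #3 through #9: 7 in total.

7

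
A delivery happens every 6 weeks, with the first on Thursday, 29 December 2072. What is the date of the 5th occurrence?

15 June 2073

The 5th occurrence is 4 intervals after the first: 4 × 42 = 168 days after 29 December 2072.
December has 31 days — 2 days to the end of December leaves 166.
January has 31 days (135 left).
February has 28 days (107 left).
March has 31 days (76 left).
April has 30 days (46 left).
May has 31 days (15 left).
15 days into June → 15 June 2073.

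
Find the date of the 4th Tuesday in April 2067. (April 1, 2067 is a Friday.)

April 26, 2067

April 2067 begins on a Friday, so the first Tuesday is April 5 (4 days later).
The 4th Tuesday is 3 weeks later: 5 + 21 = 26.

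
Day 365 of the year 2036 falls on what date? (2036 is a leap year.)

Jan has 31 days (365 − 31 = 334 remain).
Feb has 29 days (334 − 29 = 305 remain).
Mar has 31 days (305 − 31 = 274 remain).
Apr has 30 days (274 − 30 = 244 remain).
May has 31 days (244 − 31 = 213 remain).
Jun has 30 days (213 − 30 = 183 remain).
Jul has 31 days (183 − 31 = 152 remain).
Aug has 31 days (152 − 31 = 121 remain).
Sep has 30 days (121 − 30 = 91 remain).
Oct has 31 days (91 − 31 = 60 remain).
Nov has 30 days (60 − 30 = 30 remain).
30 into Dec → Dec 30.

Dec 30, 2036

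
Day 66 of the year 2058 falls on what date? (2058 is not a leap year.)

7 March 2058

January has 31 days (66 − 31 = 35 remain).
February has 28 days (35 − 28 = 7 remain).
7 into March → March 7.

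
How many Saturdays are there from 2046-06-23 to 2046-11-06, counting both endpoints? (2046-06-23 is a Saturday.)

2046-06-23 is a Saturday; the first Saturday on or after it is 2046-06-23.
From 2046-06-23 to 2046-11-06: 7 + 31 + 31 + 30 + 31 + 6 = 136 days (rest of June, July, August, September, October, November).
136 ÷ 7 = 19 full weeks with remainder 3, so 19 more Saturdays after the first → 20.

20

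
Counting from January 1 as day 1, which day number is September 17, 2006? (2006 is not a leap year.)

Days in months before September: 31 + 28 + 31 + 30 + 31 + 30 + 31 + 31 = 243.
Plus 17 days into September → day 260.

260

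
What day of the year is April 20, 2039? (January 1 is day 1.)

Days in months before April: 31 + 28 + 31 = 90.
Plus 20 days into April → day 110.

110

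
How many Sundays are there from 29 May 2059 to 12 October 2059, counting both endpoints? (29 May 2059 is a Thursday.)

20

29 May 2059 is a Thursday; the first Sunday on or after it is 1 June 2059 (3 days later).
From 1 June 2059 to 12 October 2059: 29 + 31 + 31 + 30 + 12 = 133 days (rest of June, July, August, September, October).
133 ÷ 7 = 19 full weeks with remainder 0, so 19 more Sundays after the first → 20.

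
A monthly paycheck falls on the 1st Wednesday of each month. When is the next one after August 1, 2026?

August 5, 2026

August 2026 starts on a Saturday, so its 1st Wednesday is August 5, 2026 (4 days in).
August 5, 2026 is after August 1, 2026, so that is the next one.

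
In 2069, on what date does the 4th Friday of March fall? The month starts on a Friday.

March 2069 begins on a Friday, so the first Friday is March 1.
The 4th Friday is 3 weeks later: 1 + 21 = 22.

22 March 2069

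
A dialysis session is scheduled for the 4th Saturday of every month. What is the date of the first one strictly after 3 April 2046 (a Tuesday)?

April 2046 starts on a Sunday; its first Saturday is the 7th, so the 4th Saturday is the 28th — 28 April 2046.
28 April 2046 is after 3 April 2046, so that is the next one.

28 April 2046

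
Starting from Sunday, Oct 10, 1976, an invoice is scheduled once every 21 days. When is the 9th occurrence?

Mar 27, 1977

The 9th occurrence is 8 intervals after the first: 8 × 21 = 168 days after Oct 10, 1976.
Oct has 31 days — 21 days to the end of Oct leaves 147.
Nov has 30 days (117 left).
Dec has 31 days (86 left).
Jan has 31 days (55 left).
Feb has 28 days (27 left).
27 days into Mar → Mar 27, 1977.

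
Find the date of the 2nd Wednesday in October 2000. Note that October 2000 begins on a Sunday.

11 October 2000

October 2000 begins on a Sunday, so the first Wednesday is October 4 (3 days later).
The 2nd Wednesday is 1 weeks later: 4 + 7 = 11.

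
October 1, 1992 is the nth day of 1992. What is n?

275

Days in months before October: 31 + 29 + 31 + 30 + 31 + 30 + 31 + 31 + 30 = 274.
Plus 1 day into October → day 275.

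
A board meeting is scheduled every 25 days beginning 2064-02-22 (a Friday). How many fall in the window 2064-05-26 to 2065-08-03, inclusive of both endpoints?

18

Occurrences land 25·i days after 2064-02-22 for i = 0, 1, 2, …
2064-05-26 is 94 days after the start; 94 ÷ 25 = 3 remainder 19; since the remainder is 19, round up to i = 4. First occurrence in the window: #5 on 2064-06-01 (4×25 = 100 days in).
2065-08-03 is 528 days after the start; 528 ÷ 25 = 21 remainder 3. Last occurrence in the window: #22 on 2065-07-31.
Occurrences #5 through #22: 18 in total.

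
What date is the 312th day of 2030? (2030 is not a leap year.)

2030-11-08

January has 31 days (312 − 31 = 281 remain).
February has 28 days (281 − 28 = 253 remain).
March has 31 days (253 − 31 = 222 remain).
April has 30 days (222 − 30 = 192 remain).
May has 31 days (192 − 31 = 161 remain).
June has 30 days (161 − 30 = 131 remain).
July has 31 days (131 − 31 = 100 remain).
August has 31 days (100 − 31 = 69 remain).
September has 30 days (69 − 30 = 39 remain).
October has 31 days (39 − 31 = 8 remain).
8 into November → November 8.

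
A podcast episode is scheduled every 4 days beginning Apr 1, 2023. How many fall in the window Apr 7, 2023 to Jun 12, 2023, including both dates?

Occurrences land 4·i days after Apr 1, 2023 for i = 0, 1, 2, …
Apr 7, 2023 is 6 days after the start; 6 ÷ 4 = 1 remainder 2; since the remainder is 2, round up to i = 2. First occurrence in the window: #3 on Apr 9, 2023 (2×4 = 8 days in).
Jun 12, 2023 is 72 days after the start; 72 ÷ 4 = 18 remainder 0. Last occurrence in the window: #19 on Jun 12, 2023.
Occurrences #3 through #19: 17 in total.

17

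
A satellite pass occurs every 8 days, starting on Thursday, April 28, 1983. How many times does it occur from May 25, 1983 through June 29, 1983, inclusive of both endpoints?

4

Occurrences land 8·i days after April 28, 1983 for i = 0, 1, 2, …
May 25, 1983 is 27 days after the start; 27 ÷ 8 = 3 remainder 3; since the remainder is 3, round up to i = 4. First occurrence in the window: #5 on May 30, 1983 (4×8 = 32 days in).
June 29, 1983 is 62 days after the start; 62 ÷ 8 = 7 remainder 6. Last occurrence in the window: #8 on June 23, 1983.
Occurrences #5 through #8: 4 in total.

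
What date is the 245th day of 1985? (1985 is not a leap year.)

January has 31 days (245 − 31 = 214 remain).
February has 28 days (214 − 28 = 186 remain).
March has 31 days (186 − 31 = 155 remain).
April has 30 days (155 − 30 = 125 remain).
May has 31 days (125 − 31 = 94 remain).
June has 30 days (94 − 30 = 64 remain).
July has 31 days (64 − 31 = 33 remain).
August has 31 days (33 − 31 = 2 remain).
2 into September → September 2.

2 September 1985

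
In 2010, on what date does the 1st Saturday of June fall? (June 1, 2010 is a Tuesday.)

June 5, 2010

June 2010 begins on a Tuesday, so the first Saturday is June 5 (4 days later).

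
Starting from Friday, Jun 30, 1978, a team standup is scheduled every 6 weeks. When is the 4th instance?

Nov 3, 1978

The 4th occurrence is 3 intervals after the first: 3 × 42 = 126 days after Jun 30, 1978.
Jun has 30 days — 0 days to the end of Jun leaves 126.
Jul has 31 days (95 left).
Aug has 31 days (64 left).
Sep has 30 days (34 left).
Oct has 31 days (3 left).
3 days into Nov → Nov 3, 1978.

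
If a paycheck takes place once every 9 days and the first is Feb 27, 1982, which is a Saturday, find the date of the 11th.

May 28, 1982

The 11th occurrence is 10 intervals after the first: 10 × 9 = 90 days after Feb 27, 1982.
Feb has 28 days — 1 day to the end of Feb leaves 89.
Mar has 31 days (58 left).
Apr has 30 days (28 left).
28 days into May → May 28, 1982.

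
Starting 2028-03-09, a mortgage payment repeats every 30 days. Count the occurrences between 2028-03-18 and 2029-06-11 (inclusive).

15

Occurrences land 30·i days after 2028-03-09 for i = 0, 1, 2, …
2028-03-18 is 9 days after the start; 9 ÷ 30 = 0 remainder 9; since the remainder is 9, round up to i = 1. First occurrence in the window: #2 on 2028-04-08 (1×30 = 30 days in).
2029-06-11 is 459 days after the start; 459 ÷ 30 = 15 remainder 9. Last occurrence in the window: #16 on 2029-06-02.
Occurrences #2 through #16: 15 in total.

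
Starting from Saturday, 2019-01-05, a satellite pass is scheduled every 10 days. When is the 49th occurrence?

The 49th occurrence is 48 intervals after the first: 48 × 10 = 480 days after 2019-01-05.
January has 31 days — 26 days to the end of January leaves 454.
From end of January to end of 2019 is 334 days (120 left).
January has 31 days (89 left).
February has 29 days (60 left).
March has 31 days (29 left).
29 days into April → 2020-04-29.

2020-04-29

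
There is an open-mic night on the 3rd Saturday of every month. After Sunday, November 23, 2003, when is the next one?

November 2003 starts on a Saturday; its first Saturday is the 1st, so the 3rd Saturday is the 15th — November 15, 2003.
That is not after November 23, 2003, so look at December 2003.
December 2003 starts on a Monday; its first Saturday is the 6th, so the 3rd Saturday is the 20th — December 20, 2003.

December 20, 2003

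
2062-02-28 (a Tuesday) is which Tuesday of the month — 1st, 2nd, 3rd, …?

Day 28 falls in week ⌈28/7⌉ of the month.
Days 1–7 hold the 1st Tuesday, 8–14 the 2nd, 15–21 the 3rd, 22–28 the 4th, 29–31 the 5th.
28 is in the range for the 4th.

4th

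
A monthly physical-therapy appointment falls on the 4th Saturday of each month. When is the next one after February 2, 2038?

February 2038 starts on a Monday; its first Saturday is the 6th, so the 4th Saturday is the 27th — February 27, 2038.
February 27, 2038 is after February 2, 2038, so that is the next one.

February 27, 2038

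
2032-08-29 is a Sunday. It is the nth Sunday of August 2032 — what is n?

Day 29 falls in week ⌈29/7⌉ of the month.
Days 1–7 hold the 1st Sunday, 8–14 the 2nd, 15–21 the 3rd, 22–28 the 4th, 29–31 the 5th.
29 is in the range for the 5th.

5th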